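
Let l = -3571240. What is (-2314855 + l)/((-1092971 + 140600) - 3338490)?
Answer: 5886095/4290861 ≈ 1.3718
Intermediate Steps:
(-2314855 + l)/((-1092971 + 140600) - 3338490) = (-2314855 - 3571240)/((-1092971 + 140600) - 3338490) = -5886095/(-952371 - 3338490) = -5886095/(-4290861) = -5886095*(-1/4290861) = 5886095/4290861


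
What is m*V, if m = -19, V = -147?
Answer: 2793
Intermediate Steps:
m*V = -19*(-147) = 2793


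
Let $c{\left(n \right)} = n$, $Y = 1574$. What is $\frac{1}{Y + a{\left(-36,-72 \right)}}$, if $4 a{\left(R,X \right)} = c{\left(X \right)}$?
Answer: $\frac{1}{1556} \approx 0.00064267$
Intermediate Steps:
$a{\left(R,X \right)} = \frac{X}{4}$
$\frac{1}{Y + a{\left(-36,-72 \right)}} = \frac{1}{1574 + \frac{1}{4} \left(-72\right)} = \frac{1}{1574 - 18} = \frac{1}{1556}$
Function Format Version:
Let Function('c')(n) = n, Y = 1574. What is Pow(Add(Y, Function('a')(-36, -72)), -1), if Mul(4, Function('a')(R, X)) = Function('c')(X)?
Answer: Rational(1, 1556) ≈ 0.00064267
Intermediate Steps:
Function('a')(R, X) = Mul(Rational(1, 4), X)
Pow(Add(Y, Function('a')(-36, -72)), -1) = Pow(Add(1574, Mul(Rational(1, 4), -72)), -1) = Pow(Add(1574, -18), -1) = Pow(1556, -1) = Rational(1, 1556)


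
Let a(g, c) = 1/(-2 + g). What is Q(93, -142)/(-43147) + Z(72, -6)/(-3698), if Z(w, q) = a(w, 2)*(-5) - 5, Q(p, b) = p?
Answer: -1751359/2233806484 ≈ -0.00078402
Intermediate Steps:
Z(w, q) = -5 - 5/(-2 + w) (Z(w, q) = -5/(-2 + w) - 5 = -5 - 5/(-2 + w))
Q(93, -142)/(-43147) + Z(72, -6)/(-3698) = 93/(-43147) + (5*(1 - 1*72)/(-2 + 72))/(-3698) = 93*(-1/43147) + (5*(1 - 72)/70)*(-1/3698) = -93/43147 + (5*(1/70)*(-71))*(-1/3698) = -93/43147 - 71/14*(-1/3698) = -93/43147 + 71/51772 = -1751359/2233806484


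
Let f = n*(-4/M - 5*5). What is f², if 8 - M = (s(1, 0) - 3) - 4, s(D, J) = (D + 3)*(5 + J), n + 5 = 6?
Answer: 14641/25 ≈ 585.64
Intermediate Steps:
n = 1 (n = -5 + 6 = 1)
s(D, J) = (3 + D)*(5 + J)
M = -5 (M = 8 - (((15 + 3*0 + 5*1 + 1*0) - 3) - 4) = 8 - (((15 + 0 + 5 + 0) - 3) - 4) = 8 - ((20 - 3) - 4) = 8 - (17 - 4) = 8 - 1*13 = 8 - 13 = -5)
f = -121/5 (f = 1*(-4/(-5) - 5*5) = 1*(-4*(-⅕) - 25) = 1*(⅘ - 25) = 1*(-121/5) = -121/5 ≈ -24.200)
f² = (-121/5)² = 14641/25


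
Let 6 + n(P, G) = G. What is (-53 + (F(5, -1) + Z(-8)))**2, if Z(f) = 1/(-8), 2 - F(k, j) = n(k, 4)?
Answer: 154449/64 ≈ 2413.3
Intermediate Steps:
n(P, G) = -6 + G
F(k, j) = 4 (F(k, j) = 2 - (-6 + 4) = 2 - 1*(-2) = 2 + 2 = 4)
Z(f) = -1/8
(-53 + (F(5, -1) + Z(-8)))**2 = (-53 + (4 - 1/8))**2 = (-53 + 31/8)**2 = (-393/8)**2 = 154449/64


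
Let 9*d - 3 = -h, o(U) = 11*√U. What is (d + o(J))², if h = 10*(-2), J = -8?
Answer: -77879/81 + 1012*I*√2/9 ≈ -961.47 + 159.02*I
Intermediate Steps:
h = -20
d = 23/9 (d = ⅓ + (-1*(-20))/9 = ⅓ + (⅑)*20 = ⅓ + 20/9 = 23/9 ≈ 2.5556)
(d + o(J))² = (23/9 + 11*√(-8))² = (23/9 + 11*(2*I*√2))² = (23/9 + 22*I*√2)²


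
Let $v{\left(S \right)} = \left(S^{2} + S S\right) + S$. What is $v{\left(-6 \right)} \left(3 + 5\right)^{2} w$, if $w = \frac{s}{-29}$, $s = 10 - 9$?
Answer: $- \frac{4224}{29} \approx -145.66$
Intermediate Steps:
$v{\left(S \right)} = S + 2 S^{2}$ ($v{\left(S \right)} = \left(S^{2} + S^{2}\right) + S = 2 S^{2} + S = S + 2 S^{2}$)
$s = 1$
$w = - \frac{1}{29}$ ($w = 1 \frac{1}{-29} = 1 \left(- \frac{1}{29}\right) = - \frac{1}{29} \approx -0.034483$)
$v{\left(-6 \right)} \left(3 + 5\right)^{2} w = - 6 \left(1 + 2 \left(-6\right)\right) \left(3 + 5\right)^{2} \left(- \frac{1}{29}\right) = - 6 \left(1 - 12\right) 8^{2} \left(- \frac{1}{29}\right) = \left(-6\right) \left(-11\right) 64 \left(- \frac{1}{29}\right) = 66 \cdot 64 \left(- \frac{1}{29}\right) = 4224 \left(- \frac{1}{29}\right) = - \frac{4224}{29}$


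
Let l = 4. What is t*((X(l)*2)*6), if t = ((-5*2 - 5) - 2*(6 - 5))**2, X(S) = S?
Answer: 13872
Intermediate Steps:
t = 289 (t = ((-10 - 5) - 2*1)**2 = (-15 - 2)**2 = (-17)**2 = 289)
t*((X(l)*2)*6) = 289*((4*2)*6) = 289*(8*6) = 289*48 = 13872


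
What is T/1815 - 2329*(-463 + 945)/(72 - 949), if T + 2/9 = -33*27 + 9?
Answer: 3666069650/2865159 ≈ 1279.5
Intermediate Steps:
T = -7940/9 (T = -2/9 + (-33*27 + 9) = -2/9 + (-891 + 9) = -2/9 - 882 = -7940/9 ≈ -882.22)
T/1815 - 2329*(-463 + 945)/(72 - 949) = -7940/9/1815 - 2329*(-463 + 945)/(72 - 949) = -7940/9*1/1815 - 2329/((-877/482)) = -1588/3267 - 2329/((-877*1/482)) = -1588/3267 - 2329/(-877/482) = -1588/3267 - 2329*(-482/877) = -1588/3267 + 1122578/877 = 3666069650/2865159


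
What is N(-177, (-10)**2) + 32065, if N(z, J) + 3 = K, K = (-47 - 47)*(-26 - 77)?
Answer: 41744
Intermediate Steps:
K = 9682 (K = -94*(-103) = 9682)
N(z, J) = 9679 (N(z, J) = -3 + 9682 = 9679)
N(-177, (-10)**2) + 32065 = 9679 + 32065 = 41744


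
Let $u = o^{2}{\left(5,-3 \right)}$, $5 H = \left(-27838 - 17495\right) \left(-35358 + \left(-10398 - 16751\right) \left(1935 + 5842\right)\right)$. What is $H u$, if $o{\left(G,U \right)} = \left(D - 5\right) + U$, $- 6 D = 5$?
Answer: $\frac{2987874481919223}{20} \approx 1.4939 \cdot 10^{14}$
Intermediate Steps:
$D = - \frac{5}{6}$ ($D = \left(- \frac{1}{6}\right) 5 = - \frac{5}{6} \approx -0.83333$)
$o{\left(G,U \right)} = - \frac{35}{6} + U$ ($o{\left(G,U \right)} = \left(- \frac{5}{6} - 5\right) + U = - \frac{35}{6} + U$)
$H = \frac{9573111547623}{5}$ ($H = \frac{\left(-27838 - 17495\right) \left(-35358 + \left(-10398 - 16751\right) \left(1935 + 5842\right)\right)}{5} = \frac{\left(-45333\right) \left(-35358 - 211137773\right)}{5} = \frac{\left(-45333\right) \left(-211173131\right)}{5} = \frac{1}{5} \cdot 9573111547623 = \frac{9573111547623}{5} \approx 1.9146 \cdot 10^{12}$)
$u = \frac{2809}{36}$ ($u = \left(- \frac{35}{6} - 3\right)^{2} = \left(- \frac{53}{6}\right)^{2} = \frac{2809}{36} \approx 78.028$)
$H u = \frac{9573111547623}{5} \cdot \frac{2809}{36} = \frac{2987874481919223}{20}$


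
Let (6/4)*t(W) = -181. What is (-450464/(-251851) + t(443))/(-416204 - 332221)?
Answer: 17963734/113094950805 ≈ 0.00015884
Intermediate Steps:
t(W) = -362/3 (t(W) = (⅔)*(-181) = -362/3)
(-450464/(-251851) + t(443))/(-416204 - 332221) = (-450464/(-251851) - 362/3)/(-416204 - 332221) = (-450464*(-1/251851) - 362/3)/(-748425) = (450464/251851 - 362/3)*(-1/748425) = -89818670/755553*(-1/748425) = 17963734/113094950805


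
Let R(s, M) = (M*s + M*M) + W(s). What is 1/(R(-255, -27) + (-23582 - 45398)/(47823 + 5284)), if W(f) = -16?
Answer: 53107/403438006 ≈ 0.00013164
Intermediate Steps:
R(s, M) = -16 + M² + M*s (R(s, M) = (M*s + M*M) - 16 = (M*s + M²) - 16 = (M² + M*s) - 16 = -16 + M² + M*s)
1/(R(-255, -27) + (-23582 - 45398)/(47823 + 5284)) = 1/((-16 + (-27)² - 27*(-255)) + (-23582 - 45398)/(47823 + 5284)) = 1/((-16 + 729 + 6885) - 68980/53107) = 1/(7598 - 68980*1/53107) = 1/(7598 - 68980/53107) = 1/(403438006/53107) = 53107/403438006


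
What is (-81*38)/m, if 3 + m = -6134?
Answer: 162/323 ≈ 0.50155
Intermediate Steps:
m = -6137 (m = -3 - 6134 = -6137)
(-81*38)/m = -81*38/(-6137) = -3078*(-1/6137) = 162/323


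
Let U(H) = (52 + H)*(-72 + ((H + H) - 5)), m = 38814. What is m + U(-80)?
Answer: 45450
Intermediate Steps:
U(H) = (-77 + 2*H)*(52 + H) (U(H) = (52 + H)*(-72 + (2*H - 5)) = (52 + H)*(-72 + (-5 + 2*H)) = (52 + H)*(-77 + 2*H) = (-77 + 2*H)*(52 + H))
m + U(-80) = 38814 + (-4004 + 2*(-80)² + 27*(-80)) = 38814 + (-4004 + 2*6400 - 2160) = 38814 + (-4004 + 12800 - 2160) = 38814 + 6636 = 45450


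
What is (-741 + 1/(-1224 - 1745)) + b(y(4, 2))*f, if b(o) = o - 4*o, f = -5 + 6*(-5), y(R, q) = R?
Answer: -953050/2969 ≈ -321.00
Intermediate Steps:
f = -35 (f = -5 - 30 = -35)
b(o) = -3*o
(-741 + 1/(-1224 - 1745)) + b(y(4, 2))*f = (-741 + 1/(-1224 - 1745)) - 3*4*(-35) = (-741 + 1/(-2969)) - 12*(-35) = (-741 - 1/2969) + 420 = -2200030/2969 + 420 = -953050/2969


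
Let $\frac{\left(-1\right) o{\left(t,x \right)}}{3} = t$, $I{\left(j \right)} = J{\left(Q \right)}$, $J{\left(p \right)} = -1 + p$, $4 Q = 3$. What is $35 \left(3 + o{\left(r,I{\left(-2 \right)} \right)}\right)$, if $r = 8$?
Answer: $-735$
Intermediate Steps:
$Q = \frac{3}{4}$ ($Q = \frac{1}{4} \cdot 3 = \frac{3}{4} \approx 0.75$)
$I{\left(j \right)} = - \frac{1}{4}$ ($I{\left(j \right)} = -1 + \frac{3}{4} = - \frac{1}{4}$)
$o{\left(t,x \right)} = - 3 t$
$35 \left(3 + o{\left(r,I{\left(-2 \right)} \right)}\right) = 35 \left(3 - 24\right) = 35 \left(-21\right) = -735$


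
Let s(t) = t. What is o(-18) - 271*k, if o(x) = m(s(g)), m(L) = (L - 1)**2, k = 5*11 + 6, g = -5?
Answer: -16495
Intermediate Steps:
k = 61 (k = 55 + 6 = 61)
m(L) = (-1 + L)**2
o(x) = 36 (o(x) = (-1 - 5)**2 = (-6)**2 = 36)
o(-18) - 271*k = 36 - 271*61 = 36 - 16531 = -16495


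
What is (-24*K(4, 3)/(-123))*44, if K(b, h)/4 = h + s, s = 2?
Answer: 7040/41 ≈ 171.71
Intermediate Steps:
K(b, h) = 8 + 4*h (K(b, h) = 4*(h + 2) = 4*(2 + h) = 8 + 4*h)
(-24*K(4, 3)/(-123))*44 = (-24*(8 + 4*3)/(-123))*44 = (-24*(8 + 12)*(-1/123))*44 = (-24*20*(-1/123))*44 = -480*(-1/123)*44 = (160/41)*44 = 7040/41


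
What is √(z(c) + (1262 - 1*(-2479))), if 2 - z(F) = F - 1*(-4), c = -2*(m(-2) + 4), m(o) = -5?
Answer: √3737 ≈ 61.131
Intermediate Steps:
c = 2 (c = -2*(-5 + 4) = -2*(-1) = 2)
z(F) = -2 - F (z(F) = 2 - (F - 1*(-4)) = 2 - (F + 4) = 2 - (4 + F) = 2 + (-4 - F) = -2 - F)
√(z(c) + (1262 - 1*(-2479))) = √((-2 - 1*2) + (1262 - 1*(-2479))) = √((-2 - 2) + (1262 + 2479)) = √(-4 + 3741) = √3737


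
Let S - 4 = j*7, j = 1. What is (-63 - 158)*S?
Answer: -2431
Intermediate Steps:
S = 11 (S = 4 + 1*7 = 4 + 7 = 11)
(-63 - 158)*S = (-63 - 158)*11 = -221*11 = -2431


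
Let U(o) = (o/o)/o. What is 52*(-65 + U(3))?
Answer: -10088/3 ≈ -3362.7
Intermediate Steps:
U(o) = 1/o
52*(-65 + U(3)) = 52*(-65 + 1/3) = 52*(-194/3) = -10088/3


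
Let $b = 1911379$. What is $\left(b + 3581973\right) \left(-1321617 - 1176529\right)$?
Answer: $-13723195325392$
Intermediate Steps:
$\left(b + 3581973\right) \left(-1321617 - 1176529\right) = \left(1911379 + 3581973\right) \left(-1321617 - 1176529\right) = 5493352 \left(-1321617 - 1176529\right) = 5493352 \left(-2498146\right) = -13723195325392$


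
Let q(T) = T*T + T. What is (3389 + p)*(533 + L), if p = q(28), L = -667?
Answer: -562934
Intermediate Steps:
q(T) = T + T**2 (q(T) = T**2 + T = T + T**2)
p = 812 (p = 28*(1 + 28) = 28*29 = 812)
(3389 + p)*(533 + L) = (3389 + 812)*(533 - 667) = 4201*(-134) = -562934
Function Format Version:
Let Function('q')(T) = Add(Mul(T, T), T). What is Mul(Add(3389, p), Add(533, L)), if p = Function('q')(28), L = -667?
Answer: -562934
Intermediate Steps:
Function('q')(T) = Add(T, Pow(T, 2)) (Function('q')(T) = Add(Pow(T, 2), T) = Add(T, Pow(T, 2)))
p = 812 (p = Mul(28, Add(1, 28)) = Mul(28, 29) = 812)
Mul(Add(3389, p), Add(533, L)) = Mul(Add(3389, 812), Add(533, -667)) = Mul(4201, -134) = -562934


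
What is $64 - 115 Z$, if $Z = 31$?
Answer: $-3501$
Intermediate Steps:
$64 - 115 Z = 64 - 3565 = -3501$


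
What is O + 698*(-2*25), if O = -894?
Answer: -35794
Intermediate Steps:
O + 698*(-2*25) = -894 + 698*(-2*25) = -894 + 698*(-50) = -894 - 34900 = -35794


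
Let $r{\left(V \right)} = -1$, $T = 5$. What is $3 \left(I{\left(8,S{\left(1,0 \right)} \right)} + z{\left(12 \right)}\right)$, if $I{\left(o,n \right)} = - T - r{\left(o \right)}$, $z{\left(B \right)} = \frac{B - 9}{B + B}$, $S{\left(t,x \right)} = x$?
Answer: $- \frac{93}{8} \approx -11.625$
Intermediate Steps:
$z{\left(B \right)} = \frac{-9 + B}{2 B}$
$I{\left(o,n \right)} = -4$ ($I{\left(o,n \right)} = \left(-1\right) 5 - -1 = -5 + 1 = -4$)
$3 \left(I{\left(8,S{\left(1,0 \right)} \right)} + z{\left(12 \right)}\right) = 3 \left(-4 + \frac{-9 + 12}{2 \cdot 12}\right) = 3 \left(-4 + \frac{1}{2} \cdot \frac{1}{12} \cdot 3\right) = 3 \left(-4 + \frac{1}{8}\right) = 3 \left(- \frac{31}{8}\right) = - \frac{93}{8}$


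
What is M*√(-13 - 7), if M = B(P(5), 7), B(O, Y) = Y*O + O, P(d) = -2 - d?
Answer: -112*I*√5 ≈ -250.44*I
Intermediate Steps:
B(O, Y) = O + O*Y (B(O, Y) = O*Y + O = O + O*Y)
M = -56 (M = (-2 - 1*5)*(1 + 7) = (-2 - 5)*8 = -7*8 = -56)
M*√(-13 - 7) = -56*√(-13 - 7) = -112*I*√5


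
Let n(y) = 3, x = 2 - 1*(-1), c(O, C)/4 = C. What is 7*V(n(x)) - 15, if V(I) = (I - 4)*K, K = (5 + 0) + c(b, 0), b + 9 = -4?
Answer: -50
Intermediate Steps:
b = -13 (b = -9 - 4 = -13)
c(O, C) = 4*C
x = 3 (x = 2 + 1 = 3)
K = 5 (K = (5 + 0) + 4*0 = 5 + 0 = 5)
V(I) = -20 + 5*I (V(I) = (I - 4)*5 = (-4 + I)*5 = -20 + 5*I)
7*V(n(x)) - 15 = 7*(-20 + 5*3) - 15 = 7*(-20 + 15) - 15 = 7*(-5) - 15 = -35 - 15 = -50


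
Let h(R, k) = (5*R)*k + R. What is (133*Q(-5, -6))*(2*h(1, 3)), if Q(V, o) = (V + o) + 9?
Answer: -8512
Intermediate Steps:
Q(V, o) = 9 + V + o
h(R, k) = R + 5*R*k (h(R, k) = 5*R*k + R = R + 5*R*k)
(133*Q(-5, -6))*(2*h(1, 3)) = (133*(9 - 5 - 6))*(2*(1*(1 + 5*3))) = (133*(-2))*(2*(1*(1 + 15))) = -532*1*16 = -532*16 = -266*32 = -8512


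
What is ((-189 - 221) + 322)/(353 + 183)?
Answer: -11/67 ≈ -0.16418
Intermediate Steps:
((-189 - 221) + 322)/(353 + 183) = (-410 + 322)/536 = -88*1/536 = -11/67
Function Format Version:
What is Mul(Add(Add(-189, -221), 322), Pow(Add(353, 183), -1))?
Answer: Rational(-11, 67) ≈ -0.16418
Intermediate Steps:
Mul(Add(Add(-189, -221), 322), Pow(Add(353, 183), -1)) = Mul(Add(-410, 322), Pow(536, -1)) = Mul(-88, Rational(1, 536)) = Rational(-11, 67)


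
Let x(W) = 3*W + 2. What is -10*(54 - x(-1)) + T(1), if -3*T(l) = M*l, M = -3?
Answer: -549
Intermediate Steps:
x(W) = 2 + 3*W
T(l) = l (T(l) = -(-1)*l = l)
-10*(54 - x(-1)) + T(1) = -10*(54 - (2 + 3*(-1))) + 1 = -10*(54 - (2 - 3)) + 1 = -10*(54 - 1*(-1)) + 1 = -10*(54 + 1) + 1 = -10*55 + 1 = -550 + 1 = -549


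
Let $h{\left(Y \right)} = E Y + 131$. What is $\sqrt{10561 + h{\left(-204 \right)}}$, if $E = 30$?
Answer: $6 \sqrt{127} \approx 67.617$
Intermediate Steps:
$h{\left(Y \right)} = 131 + 30 Y$ ($h{\left(Y \right)} = 30 Y + 131 = 131 + 30 Y$)
$\sqrt{10561 + h{\left(-204 \right)}} = \sqrt{10561 + \left(131 + 30 \left(-204\right)\right)} = \sqrt{10561 + \left(131 - 6120\right)} = \sqrt{10561 - 5989} = \sqrt{4572} = 6 \sqrt{127}$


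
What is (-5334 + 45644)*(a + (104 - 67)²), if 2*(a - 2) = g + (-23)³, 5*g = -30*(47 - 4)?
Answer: -195160865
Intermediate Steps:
g = -258 (g = (-30*(47 - 4))/5 = (-30*43)/5 = (⅕)*(-1290) = -258)
a = -12421/2 (a = 2 + (-258 + (-23)³)/2 = 2 + (-258 - 12167)/2 = 2 + (½)*(-12425) = 2 - 12425/2 = -12421/2 ≈ -6210.5)
(-5334 + 45644)*(a + (104 - 67)²) = (-5334 + 45644)*(-12421/2 + (104 - 67)²) = 40310*(-12421/2 + 37²) = 40310*(-12421/2 + 1369) = 40310*(-9683/2) = -195160865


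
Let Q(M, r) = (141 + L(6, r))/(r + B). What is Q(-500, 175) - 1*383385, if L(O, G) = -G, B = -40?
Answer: -51757009/135 ≈ -3.8339e+5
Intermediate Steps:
Q(M, r) = (141 - r)/(-40 + r) (Q(M, r) = (141 - r)/(r - 40) = (141 - r)/(-40 + r))
Q(-500, 175) - 1*383385 = (141 - 1*175)/(-40 + 175) - 1*383385 = (141 - 175)/135 - 383385 = (1/135)*(-34) - 383385 = -34/135 - 383385 = -51757009/135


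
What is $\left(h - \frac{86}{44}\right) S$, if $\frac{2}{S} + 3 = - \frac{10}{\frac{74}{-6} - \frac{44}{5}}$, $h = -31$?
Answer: $\frac{229825}{8811} \approx 26.084$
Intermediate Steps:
$S = - \frac{634}{801}$ ($S = \frac{2}{-3 - \frac{10}{\frac{74}{-6} - \frac{44}{5}}} = \frac{2}{-3 - \frac{10}{74 \left(- \frac{1}{6}\right) - \frac{44}{5}}} = \frac{2}{-3 - \frac{10}{- \frac{37}{3} - \frac{44}{5}}} = \frac{2}{-3 - \frac{10}{- \frac{317}{15}}} = \frac{2}{-3 - - \frac{150}{317}} = \frac{2}{-3 + \frac{150}{317}} = \frac{2}{- \frac{801}{317}} = 2 \left(- \frac{317}{801}\right) = - \frac{634}{801} \approx -0.79151$)
$\left(h - \frac{86}{44}\right) S = \left(-31 - \frac{86}{44}\right) \left(- \frac{634}{801}\right) = \left(-31 - \frac{43}{22}\right) \left(- \frac{634}{801}\right) = \left(- \frac{725}{22}\right) \left(- \frac{634}{801}\right) = \frac{229825}{8811}$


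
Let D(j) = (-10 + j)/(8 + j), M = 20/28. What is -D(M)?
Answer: 65/61 ≈ 1.0656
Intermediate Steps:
M = 5/7 (M = 20*(1/28) = 5/7 ≈ 0.71429)
D(j) = (-10 + j)/(8 + j)
-D(M) = -(-10 + 5/7)/(8 + 5/7) = -(-65)/(61/7*7) = -7*(-65)/(61*7) = -1*(-65/61) = 65/61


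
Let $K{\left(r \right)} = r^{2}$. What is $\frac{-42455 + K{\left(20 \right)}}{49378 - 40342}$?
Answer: $- \frac{42055}{9036} \approx -4.6542$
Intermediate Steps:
$\frac{-42455 + K{\left(20 \right)}}{49378 - 40342} = \frac{-42455 + 20^{2}}{49378 - 40342} = \frac{-42455 + 400}{9036} = \left(-42055\right) \frac{1}{9036} = - \frac{42055}{9036}$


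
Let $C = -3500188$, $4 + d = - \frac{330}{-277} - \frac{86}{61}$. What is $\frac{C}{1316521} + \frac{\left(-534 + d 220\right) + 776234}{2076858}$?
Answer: $- \frac{52797970851846194}{23100118254345573} \approx -2.2856$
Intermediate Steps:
$d = - \frac{71280}{16897}$ ($d = -4 - \left(- \frac{330}{277} + \frac{86}{61}\right) = -4 - \frac{3692}{16897} = - \frac{71280}{16897} \approx -4.2185$)
$\frac{C}{1316521} + \frac{\left(-534 + d 220\right) + 776234}{2076858} = - \frac{3500188}{1316521} + \frac{\left(-534 - \frac{15681600}{16897}\right) + 776234}{2076858} = \left(-3500188\right) \frac{1}{1316521} + \left(\left(-534 - \frac{15681600}{16897}\right) + 776234\right) \frac{1}{2076858} = - \frac{3500188}{1316521} + \left(- \frac{24704598}{16897} + 776234\right) \frac{1}{2076858} = - \frac{3500188}{1316521} + \frac{13091321300}{16897} \cdot \frac{1}{2076858} = - \frac{3500188}{1316521} + \frac{6545660650}{17546334813} = - \frac{52797970851846194}{23100118254345573}$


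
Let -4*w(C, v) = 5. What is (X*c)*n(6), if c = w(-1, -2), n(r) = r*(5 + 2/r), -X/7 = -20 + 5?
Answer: -4200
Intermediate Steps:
X = 105 (X = -7*(-20 + 5) = -7*(-15) = 105)
w(C, v) = -5/4 (w(C, v) = -1/4*5 = -5/4)
c = -5/4 ≈ -1.2500
(X*c)*n(6) = (105*(-5/4))*(2 + 5*6) = -525*(2 + 30)/4 = -525/4*32 = -4200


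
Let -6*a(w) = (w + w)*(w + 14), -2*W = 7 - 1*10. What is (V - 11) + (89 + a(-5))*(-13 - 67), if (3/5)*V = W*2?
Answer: -8326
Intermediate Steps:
W = 3/2 (W = -(7 - 1*10)/2 = -(7 - 10)/2 = -1/2*(-3) = 3/2 ≈ 1.5000)
a(w) = -w*(14 + w)/3 (a(w) = -(w + w)*(w + 14)/6 = -2*w*(14 + w)/6 = -w*(14 + w)/3)
V = 5 (V = 5*((3/2)*2)/3 = (5/3)*3 = 5)
(V - 11) + (89 + a(-5))*(-13 - 67) = (5 - 11) + (89 - 1/3*(-5)*(14 - 5))*(-13 - 67) = -6 + (89 - 1/3*(-5)*9)*(-80) = -6 + (89 + 15)*(-80) = -6 + 104*(-80) = -6 - 8320 = -8326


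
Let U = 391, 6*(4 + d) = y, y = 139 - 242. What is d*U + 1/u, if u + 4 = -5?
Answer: -148973/18 ≈ -8276.3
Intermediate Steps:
u = -9 (u = -4 - 5 = -9)
y = -103
d = -127/6 (d = -4 + (⅙)*(-103) = -4 - 103/6 = -127/6 ≈ -21.167)
d*U + 1/u = -127/6*391 + 1/(-9) = -49657/6 - ⅑ = -148973/18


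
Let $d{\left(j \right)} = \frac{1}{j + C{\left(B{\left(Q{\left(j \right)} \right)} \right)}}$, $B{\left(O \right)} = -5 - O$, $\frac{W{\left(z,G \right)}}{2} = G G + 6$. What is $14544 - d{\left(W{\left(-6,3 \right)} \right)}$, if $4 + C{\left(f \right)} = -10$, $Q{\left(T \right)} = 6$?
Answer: $\frac{232703}{16} \approx 14544.0$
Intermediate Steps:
$W{\left(z,G \right)} = 12 + 2 G^{2}$ ($W{\left(z,G \right)} = 2 \left(G G + 6\right) = 2 \left(G^{2} + 6\right) = 2 \left(6 + G^{2}\right) = 12 + 2 G^{2}$)
$C{\left(f \right)} = -14$ ($C{\left(f \right)} = -4 - 10 = -14$)
$d{\left(j \right)} = \frac{1}{-14 + j}$ ($d{\left(j \right)} = \frac{1}{j - 14} = \frac{1}{-14 + j}$)
$14544 - d{\left(W{\left(-6,3 \right)} \right)} = 14544 - \frac{1}{-14 + \left(12 + 2 \cdot 3^{2}\right)} = 14544 - \frac{1}{-14 + \left(12 + 2 \cdot 9\right)} = 14544 - \frac{1}{-14 + \left(12 + 18\right)} = 14544 - \frac{1}{-14 + 30} = 14544 - \frac{1}{16} = \frac{232703}{16}$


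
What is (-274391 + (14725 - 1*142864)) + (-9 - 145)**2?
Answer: -378814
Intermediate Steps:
(-274391 + (14725 - 1*142864)) + (-9 - 145)**2 = (-274391 + (14725 - 142864)) + (-154)**2 = (-274391 - 128139) + 23716 = -402530 + 23716 = -378814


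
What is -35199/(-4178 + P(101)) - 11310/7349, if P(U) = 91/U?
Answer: 7118293527/1033482521 ≈ 6.8877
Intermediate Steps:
-35199/(-4178 + P(101)) - 11310/7349 = -35199/(-4178 + 91/101) - 11310/7349 = -35199/(-421887/101) - 11310/7349 = -35199*(-101/421887) - 11310/7349 = 1185033/140629 - 11310/7349 = 7118293527/1033482521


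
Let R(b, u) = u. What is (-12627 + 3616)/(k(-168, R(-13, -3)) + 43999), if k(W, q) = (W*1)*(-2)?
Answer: -9011/44335 ≈ -0.20325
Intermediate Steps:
k(W, q) = -2*W (k(W, q) = W*(-2) = -2*W)
(-12627 + 3616)/(k(-168, R(-13, -3)) + 43999) = (-12627 + 3616)/(-2*(-168) + 43999) = -9011/(336 + 43999) = -9011/44335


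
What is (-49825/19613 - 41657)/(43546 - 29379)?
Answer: -817068566/277857371 ≈ -2.9406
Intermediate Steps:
(-49825/19613 - 41657)/(43546 - 29379) = (-49825*1/19613 - 41657)/14167 = (-49825/19613 - 41657)*(1/14167) = -817068566/19613*1/14167 = -817068566/277857371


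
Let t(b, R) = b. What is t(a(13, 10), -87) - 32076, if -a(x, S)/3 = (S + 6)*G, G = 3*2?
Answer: -32364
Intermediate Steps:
G = 6
a(x, S) = -108 - 18*S (a(x, S) = -3*(S + 6)*6 = -3*(6 + S)*6 = -3*(36 + 6*S) = -108 - 18*S)
t(a(13, 10), -87) - 32076 = (-108 - 18*10) - 32076 = (-108 - 180) - 32076 = -288 - 32076 = -32364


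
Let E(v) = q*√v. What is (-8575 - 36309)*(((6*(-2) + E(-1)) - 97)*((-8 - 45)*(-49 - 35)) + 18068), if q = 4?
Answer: 20969804800 - 799294272*I ≈ 2.097e+10 - 7.9929e+8*I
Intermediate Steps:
E(v) = 4*√v
(-8575 - 36309)*(((6*(-2) + E(-1)) - 97)*((-8 - 45)*(-49 - 35)) + 18068) = (-8575 - 36309)*(((6*(-2) + 4*√(-1)) - 97)*((-8 - 45)*(-49 - 35)) + 18068) = -44884*(((-12 + 4*I) - 97)*(-53*(-84)) + 18068) = -44884*((-109 + 4*I)*4452 + 18068) = -44884*((-485268 + 17808*I) + 18068) = -44884*(-467200 + 17808*I) = 20969804800 - 799294272*I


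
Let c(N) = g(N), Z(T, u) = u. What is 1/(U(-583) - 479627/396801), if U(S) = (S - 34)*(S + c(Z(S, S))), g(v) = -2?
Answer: 396801/143222857318 ≈ 2.7705e-6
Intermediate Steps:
c(N) = -2
U(S) = (-34 + S)*(-2 + S) (U(S) = (S - 34)*(S - 2) = (-34 + S)*(-2 + S))
1/(U(-583) - 479627/396801) = 1/((68 + (-583)**2 - 36*(-583)) - 479627/396801) = 1/((68 + 339889 + 20988) - 479627*1/396801) = 1/(360945 - 479627/396801) = 1/(143222857318/396801) = 396801/143222857318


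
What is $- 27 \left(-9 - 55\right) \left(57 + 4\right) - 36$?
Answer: $105372$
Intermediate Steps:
$- 27 \left(-9 - 55\right) \left(57 + 4\right) - 36 = - 27 \left(\left(-64\right) 61\right) - 36 = \left(-27\right) \left(-3904\right) - 36 = 105408 - 36 = 105372$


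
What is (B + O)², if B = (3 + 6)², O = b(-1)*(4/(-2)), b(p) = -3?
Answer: 7569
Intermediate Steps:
O = 6 (O = -12/(-2) = -12*(-1)/2 = -3*(-2) = 6)
B = 81 (B = 9² = 81)
(B + O)² = (81 + 6)² = 87² = 7569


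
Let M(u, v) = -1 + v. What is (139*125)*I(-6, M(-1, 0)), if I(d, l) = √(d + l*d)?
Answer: 0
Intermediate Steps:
I(d, l) = √(d + d*l)
(139*125)*I(-6, M(-1, 0)) = (139*125)*√(-6*(1 + (-1 + 0))) = 17375*√(-6*(1 - 1)) = 17375*√(-6*0) = 17375*√0 = 17375*0 = 0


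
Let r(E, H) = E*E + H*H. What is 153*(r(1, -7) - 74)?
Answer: -3672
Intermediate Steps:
r(E, H) = E**2 + H**2
153*(r(1, -7) - 74) = 153*((1**2 + (-7)**2) - 74) = 153*((1 + 49) - 74) = 153*(50 - 74) = 153*(-24) = -3672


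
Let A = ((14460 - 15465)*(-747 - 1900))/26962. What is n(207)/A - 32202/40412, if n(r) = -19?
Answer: -53183533003/53752708410 ≈ -0.98941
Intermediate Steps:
A = 2660235/26962 (A = -1005*(-2647)*(1/26962) = 2660235*(1/26962) = 2660235/26962 ≈ 98.666)
n(207)/A - 32202/40412 = -19/2660235/26962 - 32202/40412 = -19*26962/2660235 - 32202*1/40412 = -512278/2660235 - 16101/20206 = -53183533003/53752708410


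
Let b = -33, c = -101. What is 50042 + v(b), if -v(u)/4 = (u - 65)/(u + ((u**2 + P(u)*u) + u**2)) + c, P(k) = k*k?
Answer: 213083855/4224 ≈ 50446.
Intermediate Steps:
P(k) = k**2
v(u) = 404 - 4*(-65 + u)/(u + u**3 + 2*u**2) (v(u) = -4*((u - 65)/(u + ((u**2 + u**2*u) + u**2)) - 101) = -4*((-65 + u)/(u + ((u**2 + u**3) + u**2)) - 101) = -4*((-65 + u)/(u + (u**3 + 2*u**2)) - 101) = -4*((-65 + u)/(u + u**3 + 2*u**2) - 101) = -4*(-101 + (-65 + u)/(u + u**3 + 2*u**2)) = 404 - 4*(-65 + u)/(u + u**3 + 2*u**2))
50042 + v(b) = 50042 + 4*(65 + 100*(-33) + 101*(-33)**3 + 202*(-33)**2)/(-33*(1 + (-33)**2 + 2*(-33))) = 50042 + 4*(-1/33)*(65 - 3300 + 101*(-35937) + 202*1089)/(1 + 1089 - 66) = 50042 + 4*(-1/33)*(65 - 3300 - 3629637 + 219978)/1024 = 50042 + 4*(-1/33)*(1/1024)*(-3412894) = 50042 + 1706447/4224 = 213083855/4224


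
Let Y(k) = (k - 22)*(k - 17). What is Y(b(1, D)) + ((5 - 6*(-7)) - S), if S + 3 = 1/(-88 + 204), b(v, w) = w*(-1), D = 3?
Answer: 63799/116 ≈ 549.99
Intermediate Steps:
b(v, w) = -w
S = -347/116 (S = -3 + 1/(-88 + 204) = -3 + 1/116 = -347/116 ≈ -2.9914)
Y(k) = (-22 + k)*(-17 + k)
Y(b(1, D)) + ((5 - 6*(-7)) - S) = (374 + (-1*3)**2 - (-39)*3) + ((5 - 6*(-7)) - 1*(-347/116)) = (374 + (-3)**2 - 39*(-3)) + ((5 + 42) + 347/116) = (374 + 9 + 117) + (47 + 347/116) = 500 + 5799/116 = 63799/116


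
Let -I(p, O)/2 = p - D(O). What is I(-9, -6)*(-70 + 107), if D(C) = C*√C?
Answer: 666 - 444*I*√6 ≈ 666.0 - 1087.6*I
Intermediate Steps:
D(C) = C^(3/2)
I(p, O) = -2*p + 2*O^(3/2) (I(p, O) = -2*(p - O^(3/2)) = -2*p + 2*O^(3/2))
I(-9, -6)*(-70 + 107) = (-2*(-9) + 2*(-6)^(3/2))*(-70 + 107) = (18 + 2*(-6*I*√6))*37 = (18 - 12*I*√6)*37 = 666 - 444*I*√6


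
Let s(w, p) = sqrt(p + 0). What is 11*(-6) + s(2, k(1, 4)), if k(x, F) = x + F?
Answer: -66 + sqrt(5) ≈ -63.764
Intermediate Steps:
k(x, F) = F + x
s(w, p) = sqrt(p)
11*(-6) + s(2, k(1, 4)) = 11*(-6) + sqrt(4 + 1) = -66 + sqrt(5)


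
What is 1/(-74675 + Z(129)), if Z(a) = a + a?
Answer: -1/74417 ≈ -1.3438e-5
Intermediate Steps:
Z(a) = 2*a
1/(-74675 + Z(129)) = 1/(-74675 + 2*129) = 1/(-74675 + 258) = 1/(-74417) = -1/74417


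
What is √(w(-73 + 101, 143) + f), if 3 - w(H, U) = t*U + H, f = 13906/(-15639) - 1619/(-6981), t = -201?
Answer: √1331623859132247/215337 ≈ 169.46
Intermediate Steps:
f = -141535/215337 (f = 13906*(-1/15639) - 1619*(-1/6981) = -13906/15639 + 1619/6981 = -141535/215337 ≈ -0.65727)
w(H, U) = 3 - H + 201*U (w(H, U) = 3 - (-201*U + H) = 3 - (H - 201*U) = 3 + (-H + 201*U) = 3 - H + 201*U)
√(w(-73 + 101, 143) + f) = √((3 - (-73 + 101) + 201*143) - 141535/215337) = √((3 - 1*28 + 28743) - 141535/215337) = √((3 - 28 + 28743) - 141535/215337) = √(28718 - 141535/215337) = √(6183906431/215337) = √1331623859132247/215337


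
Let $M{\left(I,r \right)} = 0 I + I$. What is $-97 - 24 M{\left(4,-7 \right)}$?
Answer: $-193$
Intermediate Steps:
$M{\left(I,r \right)} = I$ ($M{\left(I,r \right)} = 0 + I = I$)
$-97 - 24 M{\left(4,-7 \right)} = -97 - 96 = -193$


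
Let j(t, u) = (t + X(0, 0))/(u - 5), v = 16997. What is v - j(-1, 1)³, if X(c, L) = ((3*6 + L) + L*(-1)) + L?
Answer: 1092721/64 ≈ 17074.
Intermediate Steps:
X(c, L) = 18 + L (X(c, L) = ((18 + L) - L) + L = 18 + L)
j(t, u) = (18 + t)/(-5 + u) (j(t, u) = (t + (18 + 0))/(u - 5) = (t + 18)/(-5 + u) = (18 + t)/(-5 + u))
v - j(-1, 1)³ = 16997 - ((18 - 1)/(-5 + 1))³ = 16997 - (17/(-4))³ = 16997 - (-¼*17)³ = 16997 - (-17/4)³ = 16997 - 1*(-4913/64) = 16997 + 4913/64 = 1092721/64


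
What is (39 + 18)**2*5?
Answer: 16245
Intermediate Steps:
(39 + 18)**2*5 = 57**2*5 = 3249*5 = 16245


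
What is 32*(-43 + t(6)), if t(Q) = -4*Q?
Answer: -2144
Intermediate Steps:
32*(-43 + t(6)) = 32*(-43 - 4*6) = 32*(-43 - 24) = 32*(-67) = -2144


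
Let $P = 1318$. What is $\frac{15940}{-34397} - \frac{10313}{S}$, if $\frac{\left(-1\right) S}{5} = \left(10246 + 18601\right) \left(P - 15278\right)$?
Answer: $- \frac{32095873100261}{69259068078200} \approx -0.46342$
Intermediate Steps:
$S = 2013520600$ ($S = - 5 \left(10246 + 18601\right) \left(1318 - 15278\right) = - 5 \cdot 28847 \left(-13960\right) = \left(-5\right) \left(-402704120\right) = 2013520600$)
$\frac{15940}{-34397} - \frac{10313}{S} = \frac{15940}{-34397} - \frac{10313}{2013520600} = 15940 \left(- \frac{1}{34397}\right) - \frac{10313}{2013520600} = - \frac{15940}{34397} - \frac{10313}{2013520600} = - \frac{32095873100261}{69259068078200}$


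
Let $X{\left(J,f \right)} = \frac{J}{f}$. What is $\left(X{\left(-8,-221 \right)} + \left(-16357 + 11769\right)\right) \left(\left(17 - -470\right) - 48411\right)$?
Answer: $\frac{48592060560}{221} \approx 2.1987 \cdot 10^{8}$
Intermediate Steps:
$\left(X{\left(-8,-221 \right)} + \left(-16357 + 11769\right)\right) \left(\left(17 - -470\right) - 48411\right) = \left(- \frac{8}{-221} + \left(-16357 + 11769\right)\right) \left(\left(17 - -470\right) - 48411\right) = \left(\left(-8\right) \left(- \frac{1}{221}\right) - 4588\right) \left(\left(17 + 470\right) - 48411\right) = \left(\frac{8}{221} - 4588\right) \left(487 - 48411\right) = \left(- \frac{1013940}{221}\right) \left(-47924\right) = \frac{48592060560}{221}$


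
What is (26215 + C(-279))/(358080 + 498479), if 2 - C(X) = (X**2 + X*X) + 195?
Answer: -129660/856559 ≈ -0.15137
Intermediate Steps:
C(X) = -193 - 2*X**2 (C(X) = 2 - ((X**2 + X*X) + 195) = 2 - ((X**2 + X**2) + 195) = 2 - (2*X**2 + 195) = 2 - (195 + 2*X**2) = 2 + (-195 - 2*X**2) = -193 - 2*X**2)
(26215 + C(-279))/(358080 + 498479) = (26215 + (-193 - 2*(-279)**2))/(358080 + 498479) = (26215 + (-193 - 2*77841))/856559 = (26215 + (-193 - 155682))*(1/856559) = (26215 - 155875)*(1/856559) = -129660*1/856559 = -129660/856559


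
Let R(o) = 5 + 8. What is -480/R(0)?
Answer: -480/13 ≈ -36.923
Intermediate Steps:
R(o) = 13
-480/R(0) = -480/13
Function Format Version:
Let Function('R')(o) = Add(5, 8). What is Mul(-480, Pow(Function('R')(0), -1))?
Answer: Rational(-480, 13) ≈ -36.923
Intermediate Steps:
Function('R')(o) = 13
Mul(-480, Pow(Function('R')(0), -1)) = Mul(-480, Pow(13, -1)) = Mul(-480, Rational(1, 13)) = Rational(-480, 13)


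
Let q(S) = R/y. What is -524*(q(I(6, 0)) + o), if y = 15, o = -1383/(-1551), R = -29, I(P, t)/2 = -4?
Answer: 4232872/7755 ≈ 545.83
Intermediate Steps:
I(P, t) = -8 (I(P, t) = 2*(-4) = -8)
o = 461/517 (o = -1383*(-1/1551) = 461/517 ≈ 0.89168)
q(S) = -29/15
-524*(q(I(6, 0)) + o) = -524*(-29/15 + 461/517) = -524*(-8078/7755) = 4232872/7755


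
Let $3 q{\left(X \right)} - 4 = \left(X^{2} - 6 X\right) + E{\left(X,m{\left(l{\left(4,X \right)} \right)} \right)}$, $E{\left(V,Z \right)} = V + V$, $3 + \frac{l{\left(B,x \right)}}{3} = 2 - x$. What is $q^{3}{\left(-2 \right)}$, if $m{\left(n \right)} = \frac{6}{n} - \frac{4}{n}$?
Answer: $\frac{4096}{27} \approx 151.7$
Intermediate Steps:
$l{\left(B,x \right)} = -3 - 3 x$ ($l{\left(B,x \right)} = -9 + 3 \left(2 - x\right) = -9 - \left(-6 + 3 x\right) = -3 - 3 x$)
$m{\left(n \right)} = \frac{2}{n}$
$E{\left(V,Z \right)} = 2 V$
$q{\left(X \right)} = \frac{4}{3} - \frac{4 X}{3} + \frac{X^{2}}{3}$ ($q{\left(X \right)} = \frac{4}{3} + \frac{\left(X^{2} - 6 X\right) + 2 X}{3} = \frac{4}{3} + \frac{X^{2} - 4 X}{3} = \frac{4}{3} + \left(- \frac{4 X}{3} + \frac{X^{2}}{3}\right) = \frac{4}{3} - \frac{4 X}{3} + \frac{X^{2}}{3}$)
$q^{3}{\left(-2 \right)} = \left(\frac{4}{3} - - \frac{8}{3} + \frac{\left(-2\right)^{2}}{3}\right)^{3} = \left(\frac{4}{3} + \frac{8}{3} + \frac{1}{3} \cdot 4\right)^{3} = \left(\frac{4}{3} + \frac{8}{3} + \frac{4}{3}\right)^{3} = \left(\frac{16}{3}\right)^{3} = \frac{4096}{27}$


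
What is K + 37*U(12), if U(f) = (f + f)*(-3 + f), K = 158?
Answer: 8150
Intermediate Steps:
U(f) = 2*f*(-3 + f) (U(f) = (2*f)*(-3 + f) = 2*f*(-3 + f))
K + 37*U(12) = 158 + 37*(2*12*(-3 + 12)) = 158 + 37*(2*12*9) = 158 + 37*216 = 158 + 7992 = 8150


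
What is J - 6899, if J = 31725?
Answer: 24826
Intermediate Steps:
J - 6899 = 31725 - 6899 = 24826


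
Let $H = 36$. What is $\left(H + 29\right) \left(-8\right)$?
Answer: $-520$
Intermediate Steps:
$\left(H + 29\right) \left(-8\right) = \left(36 + 29\right) \left(-8\right) = 65 \left(-8\right) = -520$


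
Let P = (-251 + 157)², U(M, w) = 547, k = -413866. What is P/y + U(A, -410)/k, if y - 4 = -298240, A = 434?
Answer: -955013767/30857435094 ≈ -0.030949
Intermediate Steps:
y = -298236 (y = 4 - 298240 = -298236)
P = 8836 (P = (-94)² = 8836)
P/y + U(A, -410)/k = 8836/(-298236) + 547/(-413866) = 8836*(-1/298236) + 547*(-1/413866) = -2209/74559 - 547/413866 = -955013767/30857435094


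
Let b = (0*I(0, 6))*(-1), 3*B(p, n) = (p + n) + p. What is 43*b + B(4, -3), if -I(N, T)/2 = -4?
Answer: 5/3 ≈ 1.6667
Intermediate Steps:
B(p, n) = n/3 + 2*p/3 (B(p, n) = ((p + n) + p)/3 = ((n + p) + p)/3 = (n + 2*p)/3 = n/3 + 2*p/3)
I(N, T) = 8 (I(N, T) = -2*(-4) = 8)
b = 0 (b = (0*8)*(-1) = 0*(-1) = 0)
43*b + B(4, -3) = 43*0 + ((1/3)*(-3) + (2/3)*4) = 0 + (-1 + 8/3) = 0 + 5/3 = 5/3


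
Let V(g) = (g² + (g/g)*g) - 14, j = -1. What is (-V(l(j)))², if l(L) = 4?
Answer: 36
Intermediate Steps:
V(g) = -14 + g + g² (V(g) = (g² + 1*g) - 14 = (g² + g) - 14 = (g + g²) - 14 = -14 + g + g²)
(-V(l(j)))² = (-(-14 + 4 + 4²))² = (-(-14 + 4 + 16))² = (-1*6)² = (-6)² = 36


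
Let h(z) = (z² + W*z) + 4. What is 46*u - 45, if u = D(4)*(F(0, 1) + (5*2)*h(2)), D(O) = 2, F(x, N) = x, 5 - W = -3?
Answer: 22035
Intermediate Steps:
W = 8 (W = 5 - 1*(-3) = 5 + 3 = 8)
h(z) = 4 + z² + 8*z (h(z) = (z² + 8*z) + 4 = 4 + z² + 8*z)
u = 480 (u = 2*(0 + (5*2)*(4 + 2² + 8*2)) = 2*(0 + 10*(4 + 4 + 16)) = 2*(0 + 10*24) = 2*(0 + 240) = 2*240 = 480)
46*u - 45 = 46*480 - 45 = 22080 - 45 = 22035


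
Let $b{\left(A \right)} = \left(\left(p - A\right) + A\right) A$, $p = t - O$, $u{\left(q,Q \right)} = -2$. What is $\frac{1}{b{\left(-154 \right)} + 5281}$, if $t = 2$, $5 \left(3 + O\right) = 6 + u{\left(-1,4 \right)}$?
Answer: $\frac{5}{23171} \approx 0.00021579$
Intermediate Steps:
$O = - \frac{11}{5}$ ($O = -3 + \frac{6 - 2}{5} = -3 + \frac{1}{5} \cdot 4 = -3 + \frac{4}{5} = - \frac{11}{5} \approx -2.2$)
$p = \frac{21}{5}$ ($p = 2 - - \frac{11}{5} = 2 + \frac{11}{5} = \frac{21}{5} \approx 4.2$)
$b{\left(A \right)} = \frac{21 A}{5}$ ($b{\left(A \right)} = \left(\left(\frac{21}{5} - A\right) + A\right) A = \frac{21 A}{5}$)
$\frac{1}{b{\left(-154 \right)} + 5281} = \frac{1}{\frac{21}{5} \left(-154\right) + 5281} = \frac{1}{- \frac{3234}{5} + 5281} = \frac{1}{\frac{23171}{5}} = \frac{5}{23171}$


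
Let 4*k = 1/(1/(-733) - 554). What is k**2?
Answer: 537289/2638454446224 ≈ 2.0364e-7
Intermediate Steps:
k = -733/1624332 (k = 1/(4*(1/(-733) - 554)) = 1/(4*(-1/733 - 554)) = 1/(4*(-406083/733)) = (1/4)*(-733/406083) = -733/1624332 ≈ -0.00045126)
k**2 = (-733/1624332)**2 = 537289/2638454446224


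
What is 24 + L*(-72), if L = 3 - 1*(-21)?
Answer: -1704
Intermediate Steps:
L = 24 (L = 3 + 21 = 24)
24 + L*(-72) = 24 + 24*(-72) = 24 - 1728 = -1704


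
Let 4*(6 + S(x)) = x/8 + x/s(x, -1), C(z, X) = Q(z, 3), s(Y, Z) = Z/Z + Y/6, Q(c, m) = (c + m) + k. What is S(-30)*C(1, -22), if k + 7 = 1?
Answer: 81/8 ≈ 10.125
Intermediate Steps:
k = -6 (k = -7 + 1 = -6)
Q(c, m) = -6 + c + m (Q(c, m) = (c + m) - 6 = -6 + c + m)
s(Y, Z) = 1 + Y/6 (s(Y, Z) = 1 + Y*(1/6) = 1 + Y/6)
C(z, X) = -3 + z (C(z, X) = -6 + z + 3 = -3 + z)
S(x) = -6 + x/32 + x/(4*(1 + x/6)) (S(x) = -6 + (x/8 + x/(1 + x/6))/4 = -6 + (x/32 + x/(4*(1 + x/6))) = -6 + x/32 + x/(4*(1 + x/6)))
S(-30)*C(1, -22) = ((-1152 + (-30)**2 - 138*(-30))/(32*(6 - 30)))*(-3 + 1) = ((1/32)*(-1152 + 900 + 4140)/(-24))*(-2) = ((1/32)*(-1/24)*3888)*(-2) = -81/16*(-2) = 81/8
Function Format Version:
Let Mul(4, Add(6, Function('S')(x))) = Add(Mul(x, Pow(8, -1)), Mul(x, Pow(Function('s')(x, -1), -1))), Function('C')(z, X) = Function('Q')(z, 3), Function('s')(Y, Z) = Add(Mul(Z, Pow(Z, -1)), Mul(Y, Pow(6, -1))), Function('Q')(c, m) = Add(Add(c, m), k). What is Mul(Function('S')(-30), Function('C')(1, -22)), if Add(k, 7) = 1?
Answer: Rational(81, 8) ≈ 10.125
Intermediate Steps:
k = -6 (k = Add(-7, 1) = -6)
Function('Q')(c, m) = Add(-6, c, m) (Function('Q')(c, m) = Add(Add(c, m), -6) = Add(-6, c, m))
Function('s')(Y, Z) = Add(1, Mul(Rational(1, 6), Y)) (Function('s')(Y, Z) = Add(1, Mul(Y, Rational(1, 6))) = Add(1, Mul(Rational(1, 6), Y)))
Function('C')(z, X) = Add(-3, z) (Function('C')(z, X) = Add(-6, z, 3) = Add(-3, z))
Function('S')(x) = Add(-6, Mul(Rational(1, 32), x), Mul(Rational(1, 4), x, Pow(Add(1, Mul(Rational(1, 6), x)), -1))) (Function('S')(x) = Add(-6, Mul(Rational(1, 4), Add(Mul(x, Pow(8, -1)), Mul(x, Pow(Add(1, Mul(Rational(1, 6), x)), -1))))) = Add(-6, Mul(Rational(1, 4), Add(Mul(x, Rational(1, 8)), Mul(x, Pow(Add(1, Mul(Rational(1, 6), x)), -1))))) = Add(-6, Mul(Rational(1, 4), Add(Mul(Rational(1, 8), x), Mul(x, Pow(Add(1, Mul(Rational(1, 6), x)), -1))))) = Add(-6, Add(Mul(Rational(1, 32), x), Mul(Rational(1, 4), x, Pow(Add(1, Mul(Rational(1, 6), x)), -1)))) = Add(-6, Mul(Rational(1, 32), x), Mul(Rational(1, 4), x, Pow(Add(1, Mul(Rational(1, 6), x)), -1))))
Mul(Function('S')(-30), Function('C')(1, -22)) = Mul(Mul(Rational(1, 32), Pow(Add(6, -30), -1), Add(-1152, Pow(-30, 2), Mul(-138, -30))), Add(-3, 1)) = Mul(Mul(Rational(1, 32), Pow(-24, -1), Add(-1152, 900, 4140)), -2) = Mul(Mul(Rational(1, 32), Rational(-1, 24), 3888), -2) = Mul(Rational(-81, 16), -2) = Rational(81, 8)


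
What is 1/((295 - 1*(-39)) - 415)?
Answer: -1/81 ≈ -0.012346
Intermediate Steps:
1/((295 - 1*(-39)) - 415) = 1/((295 + 39) - 415) = 1/(334 - 415) = 1/(-81) = -1/81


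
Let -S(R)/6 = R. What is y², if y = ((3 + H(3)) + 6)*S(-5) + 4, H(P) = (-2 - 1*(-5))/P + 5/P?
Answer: 125316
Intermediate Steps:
H(P) = 8/P (H(P) = (-2 + 5)/P + 5/P = 3/P + 5/P = 8/P)
S(R) = -6*R
y = 354 (y = ((3 + 8/3) + 6)*(-6*(-5)) + 4 = ((3 + 8*(⅓)) + 6)*30 + 4 = ((3 + 8/3) + 6)*30 + 4 = (17/3 + 6)*30 + 4 = (35/3)*30 + 4 = 350 + 4 = 354)
y² = 354² = 125316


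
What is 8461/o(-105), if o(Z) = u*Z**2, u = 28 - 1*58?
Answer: -8461/330750 ≈ -0.025581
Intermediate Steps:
u = -30 (u = 28 - 58 = -30)
o(Z) = -30*Z**2
8461/o(-105) = 8461/((-30*(-105)**2)) = 8461/((-30*11025)) = 8461/(-330750) = 8461*(-1/330750) = -8461/330750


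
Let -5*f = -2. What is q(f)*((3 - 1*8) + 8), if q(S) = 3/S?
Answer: 45/2 ≈ 22.500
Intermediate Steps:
f = 2/5 (f = -1/5*(-2) = 2/5 ≈ 0.40000)
q(f)*((3 - 1*8) + 8) = (3/(2/5))*((3 - 1*8) + 8) = (3*(5/2))*((3 - 8) + 8) = 15*(-5 + 8)/2 = (15/2)*3 = 45/2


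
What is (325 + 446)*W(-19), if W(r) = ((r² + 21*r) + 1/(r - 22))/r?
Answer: 1201989/779 ≈ 1543.0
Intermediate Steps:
W(r) = (r² + 1/(-22 + r) + 21*r)/r (W(r) = ((r² + 21*r) + 1/(-22 + r))/r = (r² + 1/(-22 + r) + 21*r)/r)
(325 + 446)*W(-19) = (325 + 446)*((1 + (-19)³ - 1*(-19)² - 462*(-19))/((-19)*(-22 - 19))) = 771*(-1/19*(1 - 6859 - 1*361 + 8778)/(-41)) = 771*(-1/19*(-1/41)*(1 - 6859 - 361 + 8778)) = 771*(-1/19*(-1/41)*1559) = 771*(1559/779) = 1201989/779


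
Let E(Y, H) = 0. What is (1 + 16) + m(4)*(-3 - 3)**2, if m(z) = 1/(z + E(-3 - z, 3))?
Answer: 26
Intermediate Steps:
m(z) = 1/z (m(z) = 1/(z + 0) = 1/z)
(1 + 16) + m(4)*(-3 - 3)**2 = (1 + 16) + (-3 - 3)**2/4 = 17 + (1/4)*(-6)**2 = 17 + (1/4)*36 = 17 + 9 = 26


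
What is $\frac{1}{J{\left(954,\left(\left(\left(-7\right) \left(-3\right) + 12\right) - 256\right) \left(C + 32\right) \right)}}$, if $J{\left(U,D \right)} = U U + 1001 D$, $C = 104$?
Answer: $- \frac{1}{29448212} \approx -3.3958 \cdot 10^{-8}$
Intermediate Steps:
$J{\left(U,D \right)} = U^{2} + 1001 D$
$\frac{1}{J{\left(954,\left(\left(\left(-7\right) \left(-3\right) + 12\right) - 256\right) \left(C + 32\right) \right)}} = \frac{1}{954^{2} + 1001 \left(\left(\left(-7\right) \left(-3\right) + 12\right) - 256\right) \left(104 + 32\right)} = \frac{1}{910116 + 1001 \left(\left(21 + 12\right) - 256\right) 136} = \frac{1}{910116 + 1001 \left(33 - 256\right) 136} = \frac{1}{910116 + 1001 \left(\left(-223\right) 136\right)} = \frac{1}{910116 + 1001 \left(-30328\right)} = \frac{1}{910116 - 30358328} = \frac{1}{-29448212} = - \frac{1}{29448212}$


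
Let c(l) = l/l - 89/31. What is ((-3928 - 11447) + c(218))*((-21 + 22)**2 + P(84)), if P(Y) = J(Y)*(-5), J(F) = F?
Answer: 199730177/31 ≈ 6.4429e+6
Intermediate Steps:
c(l) = -58/31 (c(l) = 1 - 89*1/31 = 1 - 89/31 = -58/31)
P(Y) = -5*Y (P(Y) = Y*(-5) = -5*Y)
((-3928 - 11447) + c(218))*((-21 + 22)**2 + P(84)) = ((-3928 - 11447) - 58/31)*((-21 + 22)**2 - 5*84) = (-15375 - 58/31)*(1**2 - 420) = -476683*(1 - 420)/31 = -476683/31*(-419) = 199730177/31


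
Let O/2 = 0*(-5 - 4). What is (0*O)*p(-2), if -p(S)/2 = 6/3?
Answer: 0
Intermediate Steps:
p(S) = -4 (p(S) = -12/3 = -2*2 = -4)
O = 0 (O = 2*(0*(-5 - 4)) = 2*(0*(-9)) = 2*0 = 0)
(0*O)*p(-2) = (0*0)*(-4) = 0*(-4) = 0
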